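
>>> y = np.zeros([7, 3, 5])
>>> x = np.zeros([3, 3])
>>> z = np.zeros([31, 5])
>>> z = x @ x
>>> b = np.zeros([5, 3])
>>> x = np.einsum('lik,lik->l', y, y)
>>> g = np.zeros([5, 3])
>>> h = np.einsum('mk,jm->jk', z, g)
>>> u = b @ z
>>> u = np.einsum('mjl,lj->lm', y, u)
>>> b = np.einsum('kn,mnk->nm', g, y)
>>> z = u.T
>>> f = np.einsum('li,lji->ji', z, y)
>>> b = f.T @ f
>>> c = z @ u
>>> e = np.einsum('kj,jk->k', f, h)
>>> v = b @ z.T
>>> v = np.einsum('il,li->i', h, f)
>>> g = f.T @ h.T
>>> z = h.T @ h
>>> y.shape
(7, 3, 5)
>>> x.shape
(7,)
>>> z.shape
(3, 3)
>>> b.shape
(5, 5)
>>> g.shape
(5, 5)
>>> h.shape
(5, 3)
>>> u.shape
(5, 7)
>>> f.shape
(3, 5)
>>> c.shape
(7, 7)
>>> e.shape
(3,)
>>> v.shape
(5,)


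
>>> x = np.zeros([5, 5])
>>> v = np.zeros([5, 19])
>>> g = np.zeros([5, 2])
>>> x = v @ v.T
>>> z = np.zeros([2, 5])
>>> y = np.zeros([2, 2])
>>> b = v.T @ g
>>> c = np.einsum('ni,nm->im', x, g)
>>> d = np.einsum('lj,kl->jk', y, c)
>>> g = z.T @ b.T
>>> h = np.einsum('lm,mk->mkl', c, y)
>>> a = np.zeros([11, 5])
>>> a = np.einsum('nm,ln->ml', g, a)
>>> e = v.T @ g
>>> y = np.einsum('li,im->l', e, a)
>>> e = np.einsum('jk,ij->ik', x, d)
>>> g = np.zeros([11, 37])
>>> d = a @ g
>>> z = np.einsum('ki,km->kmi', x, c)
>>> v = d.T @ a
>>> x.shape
(5, 5)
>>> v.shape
(37, 11)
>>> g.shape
(11, 37)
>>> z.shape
(5, 2, 5)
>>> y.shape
(19,)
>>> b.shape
(19, 2)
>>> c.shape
(5, 2)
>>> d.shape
(19, 37)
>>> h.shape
(2, 2, 5)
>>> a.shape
(19, 11)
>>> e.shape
(2, 5)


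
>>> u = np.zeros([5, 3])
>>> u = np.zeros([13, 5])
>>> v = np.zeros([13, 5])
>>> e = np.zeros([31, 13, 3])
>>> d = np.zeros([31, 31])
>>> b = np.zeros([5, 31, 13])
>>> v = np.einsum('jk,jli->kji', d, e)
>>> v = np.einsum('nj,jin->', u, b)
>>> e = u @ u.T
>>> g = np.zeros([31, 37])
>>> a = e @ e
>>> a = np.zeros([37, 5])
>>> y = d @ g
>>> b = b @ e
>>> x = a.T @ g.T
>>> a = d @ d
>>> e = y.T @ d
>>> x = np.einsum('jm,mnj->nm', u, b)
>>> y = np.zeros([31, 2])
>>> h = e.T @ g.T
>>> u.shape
(13, 5)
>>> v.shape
()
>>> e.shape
(37, 31)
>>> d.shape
(31, 31)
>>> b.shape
(5, 31, 13)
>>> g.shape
(31, 37)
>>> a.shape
(31, 31)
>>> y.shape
(31, 2)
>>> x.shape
(31, 5)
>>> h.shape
(31, 31)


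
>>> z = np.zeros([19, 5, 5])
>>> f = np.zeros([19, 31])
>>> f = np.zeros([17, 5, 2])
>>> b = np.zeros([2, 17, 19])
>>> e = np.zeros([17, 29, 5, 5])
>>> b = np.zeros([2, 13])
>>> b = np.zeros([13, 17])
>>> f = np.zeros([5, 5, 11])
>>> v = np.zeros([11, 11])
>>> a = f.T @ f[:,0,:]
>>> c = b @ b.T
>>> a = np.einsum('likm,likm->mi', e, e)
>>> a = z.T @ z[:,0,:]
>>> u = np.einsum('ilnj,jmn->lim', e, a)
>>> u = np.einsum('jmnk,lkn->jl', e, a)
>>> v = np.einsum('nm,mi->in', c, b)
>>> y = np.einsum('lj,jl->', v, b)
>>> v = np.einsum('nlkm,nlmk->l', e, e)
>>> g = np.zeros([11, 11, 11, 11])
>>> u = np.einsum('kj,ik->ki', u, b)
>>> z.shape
(19, 5, 5)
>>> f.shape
(5, 5, 11)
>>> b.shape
(13, 17)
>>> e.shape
(17, 29, 5, 5)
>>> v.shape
(29,)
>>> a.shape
(5, 5, 5)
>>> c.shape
(13, 13)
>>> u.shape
(17, 13)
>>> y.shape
()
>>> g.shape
(11, 11, 11, 11)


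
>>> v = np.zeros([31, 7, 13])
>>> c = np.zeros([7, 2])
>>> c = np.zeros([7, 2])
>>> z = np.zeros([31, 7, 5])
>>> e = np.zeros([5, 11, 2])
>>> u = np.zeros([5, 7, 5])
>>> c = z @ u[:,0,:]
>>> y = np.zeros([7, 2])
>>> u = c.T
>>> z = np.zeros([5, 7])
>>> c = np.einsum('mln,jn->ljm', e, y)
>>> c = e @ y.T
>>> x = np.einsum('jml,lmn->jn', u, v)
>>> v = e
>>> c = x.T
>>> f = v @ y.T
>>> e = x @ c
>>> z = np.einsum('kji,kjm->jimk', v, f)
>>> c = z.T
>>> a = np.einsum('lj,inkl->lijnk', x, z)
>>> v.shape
(5, 11, 2)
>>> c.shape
(5, 7, 2, 11)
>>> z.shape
(11, 2, 7, 5)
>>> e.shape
(5, 5)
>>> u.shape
(5, 7, 31)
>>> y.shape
(7, 2)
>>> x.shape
(5, 13)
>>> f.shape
(5, 11, 7)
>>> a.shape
(5, 11, 13, 2, 7)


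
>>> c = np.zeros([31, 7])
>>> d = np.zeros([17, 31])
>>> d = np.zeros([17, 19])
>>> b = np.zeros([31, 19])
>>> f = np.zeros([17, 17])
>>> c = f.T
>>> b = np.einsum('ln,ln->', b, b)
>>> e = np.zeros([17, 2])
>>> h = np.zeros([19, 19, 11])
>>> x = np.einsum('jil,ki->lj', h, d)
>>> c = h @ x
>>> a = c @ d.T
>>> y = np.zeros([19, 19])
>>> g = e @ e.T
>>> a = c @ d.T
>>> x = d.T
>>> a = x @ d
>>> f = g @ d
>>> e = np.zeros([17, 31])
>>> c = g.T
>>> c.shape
(17, 17)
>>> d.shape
(17, 19)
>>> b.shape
()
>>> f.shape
(17, 19)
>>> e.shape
(17, 31)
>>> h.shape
(19, 19, 11)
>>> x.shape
(19, 17)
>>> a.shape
(19, 19)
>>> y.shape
(19, 19)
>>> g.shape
(17, 17)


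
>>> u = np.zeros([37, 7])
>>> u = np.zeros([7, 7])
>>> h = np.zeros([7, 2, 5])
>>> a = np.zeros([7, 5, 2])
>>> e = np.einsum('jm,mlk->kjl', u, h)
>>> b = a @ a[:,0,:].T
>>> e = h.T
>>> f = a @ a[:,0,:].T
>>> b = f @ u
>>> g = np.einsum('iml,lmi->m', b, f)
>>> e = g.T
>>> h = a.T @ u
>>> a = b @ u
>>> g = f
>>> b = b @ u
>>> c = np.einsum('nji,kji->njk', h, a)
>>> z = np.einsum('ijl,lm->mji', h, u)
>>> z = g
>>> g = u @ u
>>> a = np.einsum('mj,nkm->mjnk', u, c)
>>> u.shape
(7, 7)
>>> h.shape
(2, 5, 7)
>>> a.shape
(7, 7, 2, 5)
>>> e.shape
(5,)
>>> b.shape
(7, 5, 7)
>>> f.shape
(7, 5, 7)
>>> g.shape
(7, 7)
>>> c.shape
(2, 5, 7)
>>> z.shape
(7, 5, 7)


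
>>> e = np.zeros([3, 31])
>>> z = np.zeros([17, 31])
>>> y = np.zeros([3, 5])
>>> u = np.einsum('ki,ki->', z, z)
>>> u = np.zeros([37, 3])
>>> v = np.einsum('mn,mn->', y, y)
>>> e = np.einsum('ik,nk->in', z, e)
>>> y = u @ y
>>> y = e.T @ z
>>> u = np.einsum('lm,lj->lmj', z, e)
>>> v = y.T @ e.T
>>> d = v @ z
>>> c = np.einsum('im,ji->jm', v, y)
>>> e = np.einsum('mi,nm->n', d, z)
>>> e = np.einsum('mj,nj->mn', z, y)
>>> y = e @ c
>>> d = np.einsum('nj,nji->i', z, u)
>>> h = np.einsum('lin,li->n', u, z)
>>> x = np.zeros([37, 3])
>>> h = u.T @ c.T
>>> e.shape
(17, 3)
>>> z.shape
(17, 31)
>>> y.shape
(17, 17)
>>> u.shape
(17, 31, 3)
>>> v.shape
(31, 17)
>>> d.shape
(3,)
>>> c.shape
(3, 17)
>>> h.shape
(3, 31, 3)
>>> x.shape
(37, 3)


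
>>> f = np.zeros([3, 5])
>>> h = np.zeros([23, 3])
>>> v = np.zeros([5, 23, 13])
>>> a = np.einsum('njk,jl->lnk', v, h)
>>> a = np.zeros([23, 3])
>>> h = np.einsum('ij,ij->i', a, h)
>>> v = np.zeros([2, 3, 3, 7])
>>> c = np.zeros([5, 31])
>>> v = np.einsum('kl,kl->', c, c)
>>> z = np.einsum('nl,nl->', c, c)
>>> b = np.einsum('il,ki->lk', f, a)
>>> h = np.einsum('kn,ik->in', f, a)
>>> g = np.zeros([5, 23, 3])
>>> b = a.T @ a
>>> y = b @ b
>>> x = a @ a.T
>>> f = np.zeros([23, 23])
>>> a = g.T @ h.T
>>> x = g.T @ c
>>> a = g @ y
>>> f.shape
(23, 23)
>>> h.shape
(23, 5)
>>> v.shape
()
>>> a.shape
(5, 23, 3)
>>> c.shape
(5, 31)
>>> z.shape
()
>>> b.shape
(3, 3)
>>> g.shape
(5, 23, 3)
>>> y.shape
(3, 3)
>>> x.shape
(3, 23, 31)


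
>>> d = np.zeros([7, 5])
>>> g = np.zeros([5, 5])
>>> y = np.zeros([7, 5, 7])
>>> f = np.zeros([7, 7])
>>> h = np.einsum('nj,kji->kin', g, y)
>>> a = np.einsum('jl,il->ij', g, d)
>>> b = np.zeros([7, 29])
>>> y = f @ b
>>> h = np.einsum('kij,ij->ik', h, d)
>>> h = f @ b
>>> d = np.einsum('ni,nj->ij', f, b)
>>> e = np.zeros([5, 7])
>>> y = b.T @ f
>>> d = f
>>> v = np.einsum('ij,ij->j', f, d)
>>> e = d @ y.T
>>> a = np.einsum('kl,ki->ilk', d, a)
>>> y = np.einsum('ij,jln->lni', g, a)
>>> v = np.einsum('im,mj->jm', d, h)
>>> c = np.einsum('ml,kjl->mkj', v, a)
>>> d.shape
(7, 7)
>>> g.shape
(5, 5)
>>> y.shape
(7, 7, 5)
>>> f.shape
(7, 7)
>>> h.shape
(7, 29)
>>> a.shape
(5, 7, 7)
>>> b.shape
(7, 29)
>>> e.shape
(7, 29)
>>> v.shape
(29, 7)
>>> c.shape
(29, 5, 7)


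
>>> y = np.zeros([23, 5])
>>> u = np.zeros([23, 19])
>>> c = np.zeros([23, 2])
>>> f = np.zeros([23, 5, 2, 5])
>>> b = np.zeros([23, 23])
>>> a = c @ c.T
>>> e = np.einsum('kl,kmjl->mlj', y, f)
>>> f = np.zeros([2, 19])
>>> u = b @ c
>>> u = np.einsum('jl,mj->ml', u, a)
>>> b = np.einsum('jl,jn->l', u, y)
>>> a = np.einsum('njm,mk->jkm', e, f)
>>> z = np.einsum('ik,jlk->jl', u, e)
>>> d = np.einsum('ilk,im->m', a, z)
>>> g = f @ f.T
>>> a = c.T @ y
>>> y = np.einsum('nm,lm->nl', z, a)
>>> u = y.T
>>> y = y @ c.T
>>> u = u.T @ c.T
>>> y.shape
(5, 23)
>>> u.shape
(5, 23)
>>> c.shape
(23, 2)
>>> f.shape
(2, 19)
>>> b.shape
(2,)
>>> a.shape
(2, 5)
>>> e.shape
(5, 5, 2)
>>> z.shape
(5, 5)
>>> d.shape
(5,)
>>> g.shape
(2, 2)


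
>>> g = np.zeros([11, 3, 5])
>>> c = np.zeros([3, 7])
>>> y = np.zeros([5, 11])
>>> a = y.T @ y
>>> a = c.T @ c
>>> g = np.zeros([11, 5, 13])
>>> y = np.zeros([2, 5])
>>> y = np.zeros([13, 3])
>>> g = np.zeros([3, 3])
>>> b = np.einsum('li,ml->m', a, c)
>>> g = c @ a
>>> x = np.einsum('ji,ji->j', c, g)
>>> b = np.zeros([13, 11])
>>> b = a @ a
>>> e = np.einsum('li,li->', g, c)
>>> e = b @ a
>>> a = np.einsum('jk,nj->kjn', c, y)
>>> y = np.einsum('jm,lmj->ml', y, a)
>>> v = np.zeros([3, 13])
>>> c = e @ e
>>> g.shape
(3, 7)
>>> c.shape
(7, 7)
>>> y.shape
(3, 7)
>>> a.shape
(7, 3, 13)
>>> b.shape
(7, 7)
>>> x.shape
(3,)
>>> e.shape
(7, 7)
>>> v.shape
(3, 13)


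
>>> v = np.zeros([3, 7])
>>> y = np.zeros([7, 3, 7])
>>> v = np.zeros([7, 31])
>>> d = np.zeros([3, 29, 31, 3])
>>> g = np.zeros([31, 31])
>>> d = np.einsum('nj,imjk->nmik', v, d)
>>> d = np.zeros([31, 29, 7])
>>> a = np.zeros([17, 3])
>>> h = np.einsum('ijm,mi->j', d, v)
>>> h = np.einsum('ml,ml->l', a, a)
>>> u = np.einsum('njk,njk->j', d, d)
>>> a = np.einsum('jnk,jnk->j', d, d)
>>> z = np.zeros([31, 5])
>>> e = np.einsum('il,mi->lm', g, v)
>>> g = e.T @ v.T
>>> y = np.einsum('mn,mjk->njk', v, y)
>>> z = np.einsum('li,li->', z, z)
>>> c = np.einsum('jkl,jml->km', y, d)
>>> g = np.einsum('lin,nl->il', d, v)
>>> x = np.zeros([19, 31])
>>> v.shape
(7, 31)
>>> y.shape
(31, 3, 7)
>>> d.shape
(31, 29, 7)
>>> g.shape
(29, 31)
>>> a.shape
(31,)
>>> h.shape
(3,)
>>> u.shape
(29,)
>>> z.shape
()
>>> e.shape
(31, 7)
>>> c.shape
(3, 29)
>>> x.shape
(19, 31)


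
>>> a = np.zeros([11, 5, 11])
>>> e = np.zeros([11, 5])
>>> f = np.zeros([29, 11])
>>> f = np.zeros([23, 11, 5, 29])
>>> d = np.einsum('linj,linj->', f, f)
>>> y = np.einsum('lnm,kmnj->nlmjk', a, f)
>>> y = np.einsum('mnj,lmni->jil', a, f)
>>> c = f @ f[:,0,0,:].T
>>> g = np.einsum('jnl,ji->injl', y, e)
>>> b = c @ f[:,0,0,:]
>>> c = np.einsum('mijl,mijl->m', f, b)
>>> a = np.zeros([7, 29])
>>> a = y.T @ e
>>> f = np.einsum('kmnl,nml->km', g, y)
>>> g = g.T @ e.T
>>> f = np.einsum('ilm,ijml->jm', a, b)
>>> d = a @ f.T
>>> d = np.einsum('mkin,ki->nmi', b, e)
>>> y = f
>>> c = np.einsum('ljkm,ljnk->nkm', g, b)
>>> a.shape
(23, 29, 5)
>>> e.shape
(11, 5)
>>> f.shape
(11, 5)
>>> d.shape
(29, 23, 5)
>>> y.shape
(11, 5)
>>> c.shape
(5, 29, 11)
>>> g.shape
(23, 11, 29, 11)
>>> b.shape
(23, 11, 5, 29)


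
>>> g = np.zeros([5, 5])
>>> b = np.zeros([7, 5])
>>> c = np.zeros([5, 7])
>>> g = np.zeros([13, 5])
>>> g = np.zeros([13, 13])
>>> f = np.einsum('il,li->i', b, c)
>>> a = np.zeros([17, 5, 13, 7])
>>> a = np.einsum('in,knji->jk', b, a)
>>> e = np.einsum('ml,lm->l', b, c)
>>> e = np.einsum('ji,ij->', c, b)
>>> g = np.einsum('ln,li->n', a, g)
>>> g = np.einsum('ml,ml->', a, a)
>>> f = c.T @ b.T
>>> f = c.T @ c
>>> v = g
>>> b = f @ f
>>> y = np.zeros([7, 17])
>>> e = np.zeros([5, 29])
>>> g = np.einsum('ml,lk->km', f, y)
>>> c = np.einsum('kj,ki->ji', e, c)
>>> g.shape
(17, 7)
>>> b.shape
(7, 7)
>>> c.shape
(29, 7)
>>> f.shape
(7, 7)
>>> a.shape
(13, 17)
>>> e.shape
(5, 29)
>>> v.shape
()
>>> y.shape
(7, 17)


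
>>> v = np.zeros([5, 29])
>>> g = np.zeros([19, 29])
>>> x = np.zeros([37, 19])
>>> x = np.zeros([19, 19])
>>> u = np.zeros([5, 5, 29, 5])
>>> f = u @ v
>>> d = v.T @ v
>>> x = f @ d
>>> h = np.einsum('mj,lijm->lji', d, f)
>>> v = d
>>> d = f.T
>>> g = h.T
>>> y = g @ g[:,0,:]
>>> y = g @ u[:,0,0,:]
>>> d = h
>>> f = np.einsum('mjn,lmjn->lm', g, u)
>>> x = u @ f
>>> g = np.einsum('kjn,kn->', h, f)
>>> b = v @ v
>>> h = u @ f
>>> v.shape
(29, 29)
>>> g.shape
()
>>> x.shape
(5, 5, 29, 5)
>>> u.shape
(5, 5, 29, 5)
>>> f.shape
(5, 5)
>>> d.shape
(5, 29, 5)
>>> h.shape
(5, 5, 29, 5)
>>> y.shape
(5, 29, 5)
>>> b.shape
(29, 29)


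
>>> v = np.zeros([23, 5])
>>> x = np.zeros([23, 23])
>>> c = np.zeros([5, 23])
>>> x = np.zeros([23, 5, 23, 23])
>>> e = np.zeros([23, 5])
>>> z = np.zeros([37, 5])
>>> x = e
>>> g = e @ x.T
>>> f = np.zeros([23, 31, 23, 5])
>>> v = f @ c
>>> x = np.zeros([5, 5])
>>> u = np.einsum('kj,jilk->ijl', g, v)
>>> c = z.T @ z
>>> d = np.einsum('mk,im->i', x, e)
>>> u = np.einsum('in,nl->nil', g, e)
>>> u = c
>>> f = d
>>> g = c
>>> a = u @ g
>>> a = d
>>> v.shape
(23, 31, 23, 23)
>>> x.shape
(5, 5)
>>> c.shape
(5, 5)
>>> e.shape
(23, 5)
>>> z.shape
(37, 5)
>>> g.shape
(5, 5)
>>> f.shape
(23,)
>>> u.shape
(5, 5)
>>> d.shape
(23,)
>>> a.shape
(23,)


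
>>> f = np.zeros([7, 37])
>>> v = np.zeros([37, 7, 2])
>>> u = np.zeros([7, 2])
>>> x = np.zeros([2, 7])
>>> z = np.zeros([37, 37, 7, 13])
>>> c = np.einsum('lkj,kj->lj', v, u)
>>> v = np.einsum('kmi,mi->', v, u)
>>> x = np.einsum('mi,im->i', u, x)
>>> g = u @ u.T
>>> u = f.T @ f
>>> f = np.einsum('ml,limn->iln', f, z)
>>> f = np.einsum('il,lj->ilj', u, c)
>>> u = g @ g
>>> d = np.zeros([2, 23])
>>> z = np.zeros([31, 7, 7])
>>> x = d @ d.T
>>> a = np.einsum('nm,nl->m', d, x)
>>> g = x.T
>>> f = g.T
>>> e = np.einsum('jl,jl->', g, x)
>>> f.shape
(2, 2)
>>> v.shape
()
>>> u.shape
(7, 7)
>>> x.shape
(2, 2)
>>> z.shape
(31, 7, 7)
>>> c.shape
(37, 2)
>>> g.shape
(2, 2)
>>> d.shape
(2, 23)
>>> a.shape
(23,)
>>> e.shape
()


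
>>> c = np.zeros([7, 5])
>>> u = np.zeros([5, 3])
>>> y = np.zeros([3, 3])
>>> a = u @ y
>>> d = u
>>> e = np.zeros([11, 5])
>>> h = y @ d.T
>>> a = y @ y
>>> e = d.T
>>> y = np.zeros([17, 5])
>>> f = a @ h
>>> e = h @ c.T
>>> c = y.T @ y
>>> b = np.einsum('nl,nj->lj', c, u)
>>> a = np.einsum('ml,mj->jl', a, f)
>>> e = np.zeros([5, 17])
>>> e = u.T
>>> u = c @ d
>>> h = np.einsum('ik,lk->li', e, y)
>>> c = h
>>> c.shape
(17, 3)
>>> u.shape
(5, 3)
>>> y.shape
(17, 5)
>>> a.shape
(5, 3)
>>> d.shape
(5, 3)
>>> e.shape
(3, 5)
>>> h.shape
(17, 3)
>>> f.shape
(3, 5)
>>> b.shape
(5, 3)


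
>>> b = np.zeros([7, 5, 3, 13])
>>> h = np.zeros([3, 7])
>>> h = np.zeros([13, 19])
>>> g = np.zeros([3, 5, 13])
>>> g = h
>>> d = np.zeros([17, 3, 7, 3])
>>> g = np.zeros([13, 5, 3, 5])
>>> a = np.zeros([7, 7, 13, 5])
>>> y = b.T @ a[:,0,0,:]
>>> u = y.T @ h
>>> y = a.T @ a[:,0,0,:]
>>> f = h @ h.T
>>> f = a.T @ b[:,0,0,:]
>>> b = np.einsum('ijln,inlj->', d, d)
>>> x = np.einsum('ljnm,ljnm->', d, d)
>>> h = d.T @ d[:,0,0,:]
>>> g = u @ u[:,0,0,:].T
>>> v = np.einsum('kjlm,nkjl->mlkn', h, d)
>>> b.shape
()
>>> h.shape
(3, 7, 3, 3)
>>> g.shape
(5, 5, 3, 5)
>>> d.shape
(17, 3, 7, 3)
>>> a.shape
(7, 7, 13, 5)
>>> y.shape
(5, 13, 7, 5)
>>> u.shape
(5, 5, 3, 19)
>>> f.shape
(5, 13, 7, 13)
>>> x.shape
()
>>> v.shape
(3, 3, 3, 17)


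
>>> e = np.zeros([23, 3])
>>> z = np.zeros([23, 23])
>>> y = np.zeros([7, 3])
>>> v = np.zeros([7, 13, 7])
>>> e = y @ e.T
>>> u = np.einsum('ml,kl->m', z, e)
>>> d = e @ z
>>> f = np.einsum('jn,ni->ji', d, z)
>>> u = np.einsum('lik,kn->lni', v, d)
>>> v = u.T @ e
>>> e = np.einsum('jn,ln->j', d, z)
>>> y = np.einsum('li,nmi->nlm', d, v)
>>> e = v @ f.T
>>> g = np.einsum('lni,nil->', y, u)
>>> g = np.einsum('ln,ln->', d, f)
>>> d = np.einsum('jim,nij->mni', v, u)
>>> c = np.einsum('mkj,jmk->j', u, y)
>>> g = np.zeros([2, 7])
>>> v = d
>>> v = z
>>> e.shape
(13, 23, 7)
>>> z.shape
(23, 23)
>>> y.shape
(13, 7, 23)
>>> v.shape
(23, 23)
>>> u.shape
(7, 23, 13)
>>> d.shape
(23, 7, 23)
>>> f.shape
(7, 23)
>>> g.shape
(2, 7)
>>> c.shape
(13,)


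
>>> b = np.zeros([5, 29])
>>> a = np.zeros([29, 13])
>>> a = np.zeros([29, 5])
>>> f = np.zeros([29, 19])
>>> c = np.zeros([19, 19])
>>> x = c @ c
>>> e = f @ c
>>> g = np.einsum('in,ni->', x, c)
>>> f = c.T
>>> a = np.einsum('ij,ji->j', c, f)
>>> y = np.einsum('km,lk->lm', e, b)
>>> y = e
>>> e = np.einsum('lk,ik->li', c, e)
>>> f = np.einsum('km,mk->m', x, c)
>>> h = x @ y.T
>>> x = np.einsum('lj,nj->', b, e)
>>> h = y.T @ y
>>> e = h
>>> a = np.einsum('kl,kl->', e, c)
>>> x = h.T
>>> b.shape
(5, 29)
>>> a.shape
()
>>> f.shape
(19,)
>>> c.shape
(19, 19)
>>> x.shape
(19, 19)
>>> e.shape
(19, 19)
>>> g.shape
()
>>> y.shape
(29, 19)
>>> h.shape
(19, 19)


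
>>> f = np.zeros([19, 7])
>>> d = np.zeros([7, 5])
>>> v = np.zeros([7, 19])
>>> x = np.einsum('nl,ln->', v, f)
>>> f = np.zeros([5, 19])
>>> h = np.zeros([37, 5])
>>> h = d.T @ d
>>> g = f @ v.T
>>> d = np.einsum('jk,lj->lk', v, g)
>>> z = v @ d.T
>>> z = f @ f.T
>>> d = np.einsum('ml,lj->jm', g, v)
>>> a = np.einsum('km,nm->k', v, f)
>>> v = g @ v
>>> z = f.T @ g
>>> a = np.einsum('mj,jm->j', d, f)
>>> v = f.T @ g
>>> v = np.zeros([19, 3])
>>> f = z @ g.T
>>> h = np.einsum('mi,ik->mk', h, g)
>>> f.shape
(19, 5)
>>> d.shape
(19, 5)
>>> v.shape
(19, 3)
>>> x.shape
()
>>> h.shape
(5, 7)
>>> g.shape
(5, 7)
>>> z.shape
(19, 7)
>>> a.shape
(5,)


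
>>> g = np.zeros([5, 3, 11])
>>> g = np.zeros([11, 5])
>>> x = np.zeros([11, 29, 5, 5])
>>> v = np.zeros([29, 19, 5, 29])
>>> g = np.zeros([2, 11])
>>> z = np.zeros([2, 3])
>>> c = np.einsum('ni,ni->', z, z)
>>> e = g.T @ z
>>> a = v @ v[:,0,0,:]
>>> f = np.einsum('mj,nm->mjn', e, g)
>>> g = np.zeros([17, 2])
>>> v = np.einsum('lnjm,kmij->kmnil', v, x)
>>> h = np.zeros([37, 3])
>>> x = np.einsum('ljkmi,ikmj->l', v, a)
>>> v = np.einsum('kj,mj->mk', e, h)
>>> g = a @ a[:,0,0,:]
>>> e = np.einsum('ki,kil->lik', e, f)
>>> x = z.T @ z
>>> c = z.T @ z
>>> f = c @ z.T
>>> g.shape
(29, 19, 5, 29)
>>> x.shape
(3, 3)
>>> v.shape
(37, 11)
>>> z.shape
(2, 3)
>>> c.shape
(3, 3)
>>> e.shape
(2, 3, 11)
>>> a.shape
(29, 19, 5, 29)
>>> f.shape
(3, 2)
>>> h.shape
(37, 3)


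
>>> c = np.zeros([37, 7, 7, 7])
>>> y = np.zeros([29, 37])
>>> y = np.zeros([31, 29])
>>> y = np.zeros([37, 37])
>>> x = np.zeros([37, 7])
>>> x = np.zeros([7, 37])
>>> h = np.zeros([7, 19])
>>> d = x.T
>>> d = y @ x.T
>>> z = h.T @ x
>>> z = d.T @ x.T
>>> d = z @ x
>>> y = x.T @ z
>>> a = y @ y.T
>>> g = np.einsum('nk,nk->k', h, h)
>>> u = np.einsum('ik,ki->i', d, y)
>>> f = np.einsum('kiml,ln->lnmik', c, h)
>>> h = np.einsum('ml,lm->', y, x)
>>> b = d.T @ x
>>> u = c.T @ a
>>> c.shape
(37, 7, 7, 7)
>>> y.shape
(37, 7)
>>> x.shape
(7, 37)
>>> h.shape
()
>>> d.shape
(7, 37)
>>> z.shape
(7, 7)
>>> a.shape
(37, 37)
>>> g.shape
(19,)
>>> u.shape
(7, 7, 7, 37)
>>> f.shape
(7, 19, 7, 7, 37)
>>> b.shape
(37, 37)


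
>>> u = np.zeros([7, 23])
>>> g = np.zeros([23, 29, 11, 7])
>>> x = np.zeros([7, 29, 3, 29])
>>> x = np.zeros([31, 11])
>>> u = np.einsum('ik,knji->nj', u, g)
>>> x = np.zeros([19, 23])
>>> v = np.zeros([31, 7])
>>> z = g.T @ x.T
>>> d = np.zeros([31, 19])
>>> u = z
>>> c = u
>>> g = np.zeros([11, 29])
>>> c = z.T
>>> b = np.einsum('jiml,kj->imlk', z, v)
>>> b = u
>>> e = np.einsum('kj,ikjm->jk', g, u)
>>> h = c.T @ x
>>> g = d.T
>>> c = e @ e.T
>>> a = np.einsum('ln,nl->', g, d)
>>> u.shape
(7, 11, 29, 19)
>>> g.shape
(19, 31)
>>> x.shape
(19, 23)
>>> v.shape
(31, 7)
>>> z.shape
(7, 11, 29, 19)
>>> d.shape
(31, 19)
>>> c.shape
(29, 29)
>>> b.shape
(7, 11, 29, 19)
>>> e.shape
(29, 11)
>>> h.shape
(7, 11, 29, 23)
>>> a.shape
()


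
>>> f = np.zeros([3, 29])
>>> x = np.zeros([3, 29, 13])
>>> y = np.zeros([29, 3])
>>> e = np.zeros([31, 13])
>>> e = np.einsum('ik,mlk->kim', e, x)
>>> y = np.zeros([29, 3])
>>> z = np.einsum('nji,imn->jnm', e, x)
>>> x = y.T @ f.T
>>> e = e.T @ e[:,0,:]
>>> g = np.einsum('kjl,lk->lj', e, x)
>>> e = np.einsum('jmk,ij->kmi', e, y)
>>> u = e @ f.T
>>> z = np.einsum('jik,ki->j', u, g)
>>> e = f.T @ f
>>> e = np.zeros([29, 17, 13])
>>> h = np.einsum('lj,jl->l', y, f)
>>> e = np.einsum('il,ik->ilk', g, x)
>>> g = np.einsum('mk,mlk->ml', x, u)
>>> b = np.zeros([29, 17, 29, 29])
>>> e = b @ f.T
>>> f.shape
(3, 29)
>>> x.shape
(3, 3)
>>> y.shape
(29, 3)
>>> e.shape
(29, 17, 29, 3)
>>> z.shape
(3,)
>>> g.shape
(3, 31)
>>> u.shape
(3, 31, 3)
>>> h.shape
(29,)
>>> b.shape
(29, 17, 29, 29)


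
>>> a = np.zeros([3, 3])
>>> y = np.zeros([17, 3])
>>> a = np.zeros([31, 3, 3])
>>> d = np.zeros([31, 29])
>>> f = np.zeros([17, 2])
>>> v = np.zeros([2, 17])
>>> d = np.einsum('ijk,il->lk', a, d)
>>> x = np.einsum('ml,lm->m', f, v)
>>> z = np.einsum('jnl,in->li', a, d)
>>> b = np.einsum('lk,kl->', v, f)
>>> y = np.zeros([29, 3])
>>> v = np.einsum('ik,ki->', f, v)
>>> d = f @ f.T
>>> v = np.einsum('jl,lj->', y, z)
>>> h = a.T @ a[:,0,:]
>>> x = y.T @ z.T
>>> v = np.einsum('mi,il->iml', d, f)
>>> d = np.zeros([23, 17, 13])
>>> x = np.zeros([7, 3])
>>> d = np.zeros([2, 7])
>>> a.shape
(31, 3, 3)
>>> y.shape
(29, 3)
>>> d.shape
(2, 7)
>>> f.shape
(17, 2)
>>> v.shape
(17, 17, 2)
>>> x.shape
(7, 3)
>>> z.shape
(3, 29)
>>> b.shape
()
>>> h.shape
(3, 3, 3)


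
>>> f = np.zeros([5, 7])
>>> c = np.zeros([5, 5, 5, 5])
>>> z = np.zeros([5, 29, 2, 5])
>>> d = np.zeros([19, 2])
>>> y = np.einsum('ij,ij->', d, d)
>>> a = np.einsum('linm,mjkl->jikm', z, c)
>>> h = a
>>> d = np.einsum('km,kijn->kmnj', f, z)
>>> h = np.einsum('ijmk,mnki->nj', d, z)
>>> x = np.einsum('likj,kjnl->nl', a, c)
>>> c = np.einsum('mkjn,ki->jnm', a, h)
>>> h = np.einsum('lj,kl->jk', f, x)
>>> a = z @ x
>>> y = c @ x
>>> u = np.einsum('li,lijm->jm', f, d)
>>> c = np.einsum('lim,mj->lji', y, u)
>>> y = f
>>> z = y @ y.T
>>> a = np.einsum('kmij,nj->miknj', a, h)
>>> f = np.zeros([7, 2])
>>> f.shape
(7, 2)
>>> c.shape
(5, 2, 5)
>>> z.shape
(5, 5)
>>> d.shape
(5, 7, 5, 2)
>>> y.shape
(5, 7)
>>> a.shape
(29, 2, 5, 7, 5)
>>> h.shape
(7, 5)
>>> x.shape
(5, 5)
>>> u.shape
(5, 2)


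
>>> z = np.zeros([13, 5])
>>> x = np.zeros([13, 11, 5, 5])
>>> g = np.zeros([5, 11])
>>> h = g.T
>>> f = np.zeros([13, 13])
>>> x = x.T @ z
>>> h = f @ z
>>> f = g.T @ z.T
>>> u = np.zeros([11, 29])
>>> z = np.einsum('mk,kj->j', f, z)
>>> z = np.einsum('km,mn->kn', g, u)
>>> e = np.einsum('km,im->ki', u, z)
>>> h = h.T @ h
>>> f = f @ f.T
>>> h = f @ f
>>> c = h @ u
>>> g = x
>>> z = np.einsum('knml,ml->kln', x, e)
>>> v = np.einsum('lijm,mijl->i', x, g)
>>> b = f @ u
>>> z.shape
(5, 5, 5)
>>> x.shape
(5, 5, 11, 5)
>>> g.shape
(5, 5, 11, 5)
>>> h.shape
(11, 11)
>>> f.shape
(11, 11)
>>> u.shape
(11, 29)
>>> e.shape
(11, 5)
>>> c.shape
(11, 29)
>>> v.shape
(5,)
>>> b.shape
(11, 29)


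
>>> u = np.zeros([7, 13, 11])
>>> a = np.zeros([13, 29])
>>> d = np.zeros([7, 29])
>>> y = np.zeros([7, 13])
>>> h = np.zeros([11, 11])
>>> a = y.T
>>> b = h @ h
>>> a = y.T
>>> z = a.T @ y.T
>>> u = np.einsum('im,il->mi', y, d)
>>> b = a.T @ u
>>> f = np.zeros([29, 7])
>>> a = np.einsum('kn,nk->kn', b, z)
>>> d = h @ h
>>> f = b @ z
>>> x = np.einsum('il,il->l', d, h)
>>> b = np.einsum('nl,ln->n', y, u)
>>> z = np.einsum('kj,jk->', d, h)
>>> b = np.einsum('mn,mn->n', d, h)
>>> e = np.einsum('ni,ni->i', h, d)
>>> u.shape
(13, 7)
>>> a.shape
(7, 7)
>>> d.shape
(11, 11)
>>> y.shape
(7, 13)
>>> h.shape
(11, 11)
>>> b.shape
(11,)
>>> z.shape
()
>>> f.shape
(7, 7)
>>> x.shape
(11,)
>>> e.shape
(11,)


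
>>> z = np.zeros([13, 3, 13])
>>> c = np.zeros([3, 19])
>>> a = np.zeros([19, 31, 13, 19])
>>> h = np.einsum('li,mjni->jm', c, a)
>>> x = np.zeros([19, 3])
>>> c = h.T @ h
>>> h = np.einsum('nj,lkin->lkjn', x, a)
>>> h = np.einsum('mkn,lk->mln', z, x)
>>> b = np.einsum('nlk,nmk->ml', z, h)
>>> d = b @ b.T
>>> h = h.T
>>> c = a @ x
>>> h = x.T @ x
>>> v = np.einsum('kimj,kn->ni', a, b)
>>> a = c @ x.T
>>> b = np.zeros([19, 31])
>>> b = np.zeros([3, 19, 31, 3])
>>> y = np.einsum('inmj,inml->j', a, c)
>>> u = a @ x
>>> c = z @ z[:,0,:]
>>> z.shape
(13, 3, 13)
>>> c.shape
(13, 3, 13)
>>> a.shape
(19, 31, 13, 19)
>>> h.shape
(3, 3)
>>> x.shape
(19, 3)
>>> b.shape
(3, 19, 31, 3)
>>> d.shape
(19, 19)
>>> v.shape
(3, 31)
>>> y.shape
(19,)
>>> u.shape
(19, 31, 13, 3)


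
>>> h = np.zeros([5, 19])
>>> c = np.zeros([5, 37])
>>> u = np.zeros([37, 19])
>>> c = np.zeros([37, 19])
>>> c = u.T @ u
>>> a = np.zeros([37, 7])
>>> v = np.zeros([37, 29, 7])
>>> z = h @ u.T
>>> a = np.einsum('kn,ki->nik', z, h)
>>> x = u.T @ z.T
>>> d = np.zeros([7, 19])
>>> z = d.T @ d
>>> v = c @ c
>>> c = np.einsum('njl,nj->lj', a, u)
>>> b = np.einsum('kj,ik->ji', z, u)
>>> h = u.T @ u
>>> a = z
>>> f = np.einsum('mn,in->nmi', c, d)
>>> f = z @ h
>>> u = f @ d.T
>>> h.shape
(19, 19)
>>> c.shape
(5, 19)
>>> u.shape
(19, 7)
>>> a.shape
(19, 19)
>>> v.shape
(19, 19)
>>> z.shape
(19, 19)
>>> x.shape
(19, 5)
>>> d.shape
(7, 19)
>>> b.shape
(19, 37)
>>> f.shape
(19, 19)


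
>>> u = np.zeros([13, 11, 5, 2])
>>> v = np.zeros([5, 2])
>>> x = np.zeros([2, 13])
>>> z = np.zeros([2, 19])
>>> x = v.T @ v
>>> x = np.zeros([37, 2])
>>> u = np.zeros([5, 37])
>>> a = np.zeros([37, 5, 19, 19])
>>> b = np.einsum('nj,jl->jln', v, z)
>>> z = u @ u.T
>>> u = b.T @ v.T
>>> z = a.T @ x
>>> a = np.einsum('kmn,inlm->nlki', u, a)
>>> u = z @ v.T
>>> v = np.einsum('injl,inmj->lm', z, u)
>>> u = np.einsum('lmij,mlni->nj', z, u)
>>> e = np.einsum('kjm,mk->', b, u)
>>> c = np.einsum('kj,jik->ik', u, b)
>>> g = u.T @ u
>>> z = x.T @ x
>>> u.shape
(5, 2)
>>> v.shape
(2, 5)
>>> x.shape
(37, 2)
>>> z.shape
(2, 2)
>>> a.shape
(5, 19, 5, 37)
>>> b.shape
(2, 19, 5)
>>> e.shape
()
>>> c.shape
(19, 5)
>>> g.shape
(2, 2)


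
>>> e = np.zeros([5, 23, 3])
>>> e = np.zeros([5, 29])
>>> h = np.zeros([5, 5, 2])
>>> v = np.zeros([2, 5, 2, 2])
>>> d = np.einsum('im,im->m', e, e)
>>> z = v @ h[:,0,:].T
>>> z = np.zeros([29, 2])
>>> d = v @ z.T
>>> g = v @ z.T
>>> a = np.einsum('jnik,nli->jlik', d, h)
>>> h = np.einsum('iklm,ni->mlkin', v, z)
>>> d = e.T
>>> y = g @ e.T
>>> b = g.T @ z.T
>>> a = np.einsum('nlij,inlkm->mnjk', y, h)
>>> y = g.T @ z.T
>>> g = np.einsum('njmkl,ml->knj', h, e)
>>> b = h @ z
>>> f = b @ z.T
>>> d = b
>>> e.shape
(5, 29)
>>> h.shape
(2, 2, 5, 2, 29)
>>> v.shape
(2, 5, 2, 2)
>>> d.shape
(2, 2, 5, 2, 2)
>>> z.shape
(29, 2)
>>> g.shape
(2, 2, 2)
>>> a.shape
(29, 2, 5, 2)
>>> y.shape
(29, 2, 5, 29)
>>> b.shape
(2, 2, 5, 2, 2)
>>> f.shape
(2, 2, 5, 2, 29)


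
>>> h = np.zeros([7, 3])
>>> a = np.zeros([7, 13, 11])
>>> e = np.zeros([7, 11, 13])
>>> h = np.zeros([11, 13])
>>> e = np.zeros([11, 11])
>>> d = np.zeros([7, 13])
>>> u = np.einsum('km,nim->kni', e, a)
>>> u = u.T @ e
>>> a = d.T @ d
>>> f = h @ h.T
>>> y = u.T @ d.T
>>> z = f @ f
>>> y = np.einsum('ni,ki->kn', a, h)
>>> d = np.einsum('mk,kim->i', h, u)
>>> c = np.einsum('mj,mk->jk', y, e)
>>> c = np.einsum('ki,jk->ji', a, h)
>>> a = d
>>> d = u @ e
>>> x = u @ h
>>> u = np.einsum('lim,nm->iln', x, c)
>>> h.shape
(11, 13)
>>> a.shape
(7,)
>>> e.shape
(11, 11)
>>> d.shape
(13, 7, 11)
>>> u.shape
(7, 13, 11)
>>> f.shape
(11, 11)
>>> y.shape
(11, 13)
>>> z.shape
(11, 11)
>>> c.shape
(11, 13)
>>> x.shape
(13, 7, 13)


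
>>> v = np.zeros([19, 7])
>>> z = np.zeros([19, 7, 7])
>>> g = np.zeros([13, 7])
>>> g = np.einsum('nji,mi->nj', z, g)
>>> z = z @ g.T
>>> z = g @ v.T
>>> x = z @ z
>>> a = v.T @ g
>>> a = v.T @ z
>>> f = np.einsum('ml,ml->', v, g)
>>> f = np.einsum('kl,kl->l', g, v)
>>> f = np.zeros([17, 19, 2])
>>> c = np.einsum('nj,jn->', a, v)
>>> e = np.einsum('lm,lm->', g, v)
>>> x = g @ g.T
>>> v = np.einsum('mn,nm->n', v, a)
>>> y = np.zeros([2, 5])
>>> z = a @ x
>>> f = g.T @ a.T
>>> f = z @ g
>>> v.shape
(7,)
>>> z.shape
(7, 19)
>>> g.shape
(19, 7)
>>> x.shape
(19, 19)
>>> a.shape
(7, 19)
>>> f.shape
(7, 7)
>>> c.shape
()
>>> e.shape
()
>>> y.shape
(2, 5)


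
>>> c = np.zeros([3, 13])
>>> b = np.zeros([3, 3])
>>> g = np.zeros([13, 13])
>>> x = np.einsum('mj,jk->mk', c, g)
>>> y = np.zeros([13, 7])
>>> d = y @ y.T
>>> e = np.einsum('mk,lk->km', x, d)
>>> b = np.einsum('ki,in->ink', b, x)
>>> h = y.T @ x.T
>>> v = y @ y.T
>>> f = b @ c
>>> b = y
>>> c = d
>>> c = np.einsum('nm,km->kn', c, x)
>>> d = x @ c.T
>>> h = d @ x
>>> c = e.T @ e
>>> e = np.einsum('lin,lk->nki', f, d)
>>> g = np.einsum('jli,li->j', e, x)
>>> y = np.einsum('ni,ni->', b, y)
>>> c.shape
(3, 3)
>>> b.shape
(13, 7)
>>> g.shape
(13,)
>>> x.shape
(3, 13)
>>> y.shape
()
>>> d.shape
(3, 3)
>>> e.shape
(13, 3, 13)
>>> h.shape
(3, 13)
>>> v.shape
(13, 13)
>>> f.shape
(3, 13, 13)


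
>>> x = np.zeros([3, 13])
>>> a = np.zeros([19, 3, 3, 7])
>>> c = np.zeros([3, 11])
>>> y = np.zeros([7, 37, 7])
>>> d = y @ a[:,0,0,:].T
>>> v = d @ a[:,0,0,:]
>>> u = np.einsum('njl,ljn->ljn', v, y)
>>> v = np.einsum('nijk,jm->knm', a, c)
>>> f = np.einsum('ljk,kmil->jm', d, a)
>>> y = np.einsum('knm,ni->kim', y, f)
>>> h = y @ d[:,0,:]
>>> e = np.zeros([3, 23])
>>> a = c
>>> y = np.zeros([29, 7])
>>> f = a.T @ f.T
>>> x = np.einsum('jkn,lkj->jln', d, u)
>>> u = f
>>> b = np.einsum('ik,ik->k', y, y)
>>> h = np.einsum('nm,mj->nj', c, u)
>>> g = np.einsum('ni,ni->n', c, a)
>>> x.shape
(7, 7, 19)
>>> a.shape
(3, 11)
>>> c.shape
(3, 11)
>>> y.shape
(29, 7)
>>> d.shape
(7, 37, 19)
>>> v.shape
(7, 19, 11)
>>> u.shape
(11, 37)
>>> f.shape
(11, 37)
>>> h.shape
(3, 37)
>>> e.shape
(3, 23)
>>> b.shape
(7,)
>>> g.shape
(3,)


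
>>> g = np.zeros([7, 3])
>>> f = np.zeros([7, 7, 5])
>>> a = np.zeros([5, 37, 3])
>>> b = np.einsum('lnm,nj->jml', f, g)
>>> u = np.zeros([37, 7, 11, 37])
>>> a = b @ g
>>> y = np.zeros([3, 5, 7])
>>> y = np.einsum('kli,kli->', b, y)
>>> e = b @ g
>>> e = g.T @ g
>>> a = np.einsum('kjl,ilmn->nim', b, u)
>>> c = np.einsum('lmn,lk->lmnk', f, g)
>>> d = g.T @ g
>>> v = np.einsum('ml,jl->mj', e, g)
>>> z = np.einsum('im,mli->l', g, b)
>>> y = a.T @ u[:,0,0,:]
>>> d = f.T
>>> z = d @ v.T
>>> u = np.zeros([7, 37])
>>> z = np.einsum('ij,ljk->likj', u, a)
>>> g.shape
(7, 3)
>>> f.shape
(7, 7, 5)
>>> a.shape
(37, 37, 11)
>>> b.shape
(3, 5, 7)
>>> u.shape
(7, 37)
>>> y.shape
(11, 37, 37)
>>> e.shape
(3, 3)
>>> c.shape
(7, 7, 5, 3)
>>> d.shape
(5, 7, 7)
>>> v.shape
(3, 7)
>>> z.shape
(37, 7, 11, 37)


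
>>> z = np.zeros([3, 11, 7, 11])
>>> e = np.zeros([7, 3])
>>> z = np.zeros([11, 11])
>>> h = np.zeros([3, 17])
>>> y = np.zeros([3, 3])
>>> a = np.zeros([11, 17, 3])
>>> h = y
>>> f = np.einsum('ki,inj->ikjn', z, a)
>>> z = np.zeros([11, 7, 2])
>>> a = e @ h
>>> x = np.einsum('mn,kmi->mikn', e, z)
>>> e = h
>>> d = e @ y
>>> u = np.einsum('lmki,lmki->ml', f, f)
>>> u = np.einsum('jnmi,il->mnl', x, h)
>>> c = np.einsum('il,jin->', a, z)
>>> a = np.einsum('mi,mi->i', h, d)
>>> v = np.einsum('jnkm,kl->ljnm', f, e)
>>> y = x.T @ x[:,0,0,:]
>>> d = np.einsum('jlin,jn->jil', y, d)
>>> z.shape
(11, 7, 2)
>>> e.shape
(3, 3)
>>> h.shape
(3, 3)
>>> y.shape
(3, 11, 2, 3)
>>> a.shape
(3,)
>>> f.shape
(11, 11, 3, 17)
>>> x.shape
(7, 2, 11, 3)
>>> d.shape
(3, 2, 11)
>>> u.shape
(11, 2, 3)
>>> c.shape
()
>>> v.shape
(3, 11, 11, 17)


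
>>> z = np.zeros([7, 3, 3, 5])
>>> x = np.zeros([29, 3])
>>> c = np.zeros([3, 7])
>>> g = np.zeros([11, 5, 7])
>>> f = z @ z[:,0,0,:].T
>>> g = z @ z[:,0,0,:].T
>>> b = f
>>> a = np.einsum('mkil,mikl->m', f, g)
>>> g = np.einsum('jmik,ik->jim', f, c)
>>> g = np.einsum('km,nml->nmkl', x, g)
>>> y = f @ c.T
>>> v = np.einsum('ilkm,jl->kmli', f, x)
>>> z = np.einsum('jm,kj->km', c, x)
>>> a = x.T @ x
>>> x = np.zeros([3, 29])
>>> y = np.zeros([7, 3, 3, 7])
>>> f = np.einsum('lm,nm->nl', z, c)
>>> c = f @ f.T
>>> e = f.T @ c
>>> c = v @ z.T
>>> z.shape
(29, 7)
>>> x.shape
(3, 29)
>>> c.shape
(3, 7, 3, 29)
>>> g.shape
(7, 3, 29, 3)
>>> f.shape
(3, 29)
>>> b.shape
(7, 3, 3, 7)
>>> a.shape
(3, 3)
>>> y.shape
(7, 3, 3, 7)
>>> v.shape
(3, 7, 3, 7)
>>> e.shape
(29, 3)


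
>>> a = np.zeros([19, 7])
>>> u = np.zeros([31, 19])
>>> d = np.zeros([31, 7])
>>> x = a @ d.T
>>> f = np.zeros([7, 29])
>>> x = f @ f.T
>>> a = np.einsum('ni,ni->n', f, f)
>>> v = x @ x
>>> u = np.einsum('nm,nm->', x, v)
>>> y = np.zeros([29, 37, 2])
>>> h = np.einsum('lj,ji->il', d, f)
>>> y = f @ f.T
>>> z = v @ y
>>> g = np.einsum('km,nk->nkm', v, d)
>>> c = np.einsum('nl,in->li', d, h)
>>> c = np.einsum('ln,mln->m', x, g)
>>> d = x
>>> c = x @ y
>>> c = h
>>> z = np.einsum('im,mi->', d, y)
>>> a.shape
(7,)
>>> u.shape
()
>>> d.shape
(7, 7)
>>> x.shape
(7, 7)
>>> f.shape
(7, 29)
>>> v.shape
(7, 7)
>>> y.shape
(7, 7)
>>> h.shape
(29, 31)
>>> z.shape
()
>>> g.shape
(31, 7, 7)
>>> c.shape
(29, 31)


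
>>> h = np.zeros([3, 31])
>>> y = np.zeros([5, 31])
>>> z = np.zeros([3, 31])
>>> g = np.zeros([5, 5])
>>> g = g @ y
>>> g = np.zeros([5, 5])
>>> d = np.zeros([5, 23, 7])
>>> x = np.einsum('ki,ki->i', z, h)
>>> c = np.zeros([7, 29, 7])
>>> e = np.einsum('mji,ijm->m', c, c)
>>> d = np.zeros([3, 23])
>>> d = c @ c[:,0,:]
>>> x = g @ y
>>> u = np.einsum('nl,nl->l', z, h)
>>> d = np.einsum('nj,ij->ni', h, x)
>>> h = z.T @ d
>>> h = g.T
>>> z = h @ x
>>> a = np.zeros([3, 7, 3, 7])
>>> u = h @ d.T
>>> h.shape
(5, 5)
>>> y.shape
(5, 31)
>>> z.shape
(5, 31)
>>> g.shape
(5, 5)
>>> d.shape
(3, 5)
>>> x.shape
(5, 31)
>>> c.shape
(7, 29, 7)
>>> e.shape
(7,)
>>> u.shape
(5, 3)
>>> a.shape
(3, 7, 3, 7)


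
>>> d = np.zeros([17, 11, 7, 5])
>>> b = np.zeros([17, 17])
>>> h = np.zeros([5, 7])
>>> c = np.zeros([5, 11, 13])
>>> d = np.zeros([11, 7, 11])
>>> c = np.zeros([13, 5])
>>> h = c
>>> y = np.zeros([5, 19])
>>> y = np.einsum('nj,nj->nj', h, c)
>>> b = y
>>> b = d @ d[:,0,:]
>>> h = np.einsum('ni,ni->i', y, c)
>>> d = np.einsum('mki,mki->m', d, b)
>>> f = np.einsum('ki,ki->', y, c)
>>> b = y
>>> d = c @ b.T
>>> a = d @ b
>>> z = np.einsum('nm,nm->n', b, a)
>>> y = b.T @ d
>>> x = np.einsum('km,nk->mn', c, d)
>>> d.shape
(13, 13)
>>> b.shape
(13, 5)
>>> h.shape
(5,)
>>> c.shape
(13, 5)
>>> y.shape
(5, 13)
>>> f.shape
()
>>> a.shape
(13, 5)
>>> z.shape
(13,)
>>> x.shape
(5, 13)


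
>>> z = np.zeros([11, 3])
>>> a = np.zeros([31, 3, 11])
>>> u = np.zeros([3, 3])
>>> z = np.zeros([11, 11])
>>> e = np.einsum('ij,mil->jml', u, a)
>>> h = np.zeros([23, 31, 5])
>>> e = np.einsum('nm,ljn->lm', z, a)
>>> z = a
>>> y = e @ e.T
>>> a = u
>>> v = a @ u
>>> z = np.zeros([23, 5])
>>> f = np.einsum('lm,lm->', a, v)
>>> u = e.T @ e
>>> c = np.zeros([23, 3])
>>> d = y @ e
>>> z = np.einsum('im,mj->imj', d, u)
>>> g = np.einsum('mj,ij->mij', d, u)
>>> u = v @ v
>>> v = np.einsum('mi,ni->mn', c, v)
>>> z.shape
(31, 11, 11)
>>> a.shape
(3, 3)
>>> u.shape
(3, 3)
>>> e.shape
(31, 11)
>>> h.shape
(23, 31, 5)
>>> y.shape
(31, 31)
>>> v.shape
(23, 3)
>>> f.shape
()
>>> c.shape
(23, 3)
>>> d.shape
(31, 11)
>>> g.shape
(31, 11, 11)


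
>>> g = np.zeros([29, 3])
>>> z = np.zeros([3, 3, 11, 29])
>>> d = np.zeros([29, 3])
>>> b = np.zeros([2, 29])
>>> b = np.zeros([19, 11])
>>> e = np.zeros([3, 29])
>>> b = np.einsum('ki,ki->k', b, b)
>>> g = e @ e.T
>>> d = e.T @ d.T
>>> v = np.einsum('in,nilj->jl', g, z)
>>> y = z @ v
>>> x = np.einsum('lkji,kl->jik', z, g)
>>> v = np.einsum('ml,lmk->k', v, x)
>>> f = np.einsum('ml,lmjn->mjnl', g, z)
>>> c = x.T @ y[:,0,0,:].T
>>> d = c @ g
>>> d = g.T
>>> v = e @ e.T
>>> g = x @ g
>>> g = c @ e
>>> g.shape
(3, 29, 29)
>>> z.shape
(3, 3, 11, 29)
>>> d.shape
(3, 3)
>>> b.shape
(19,)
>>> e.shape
(3, 29)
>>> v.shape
(3, 3)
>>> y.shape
(3, 3, 11, 11)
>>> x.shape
(11, 29, 3)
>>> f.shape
(3, 11, 29, 3)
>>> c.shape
(3, 29, 3)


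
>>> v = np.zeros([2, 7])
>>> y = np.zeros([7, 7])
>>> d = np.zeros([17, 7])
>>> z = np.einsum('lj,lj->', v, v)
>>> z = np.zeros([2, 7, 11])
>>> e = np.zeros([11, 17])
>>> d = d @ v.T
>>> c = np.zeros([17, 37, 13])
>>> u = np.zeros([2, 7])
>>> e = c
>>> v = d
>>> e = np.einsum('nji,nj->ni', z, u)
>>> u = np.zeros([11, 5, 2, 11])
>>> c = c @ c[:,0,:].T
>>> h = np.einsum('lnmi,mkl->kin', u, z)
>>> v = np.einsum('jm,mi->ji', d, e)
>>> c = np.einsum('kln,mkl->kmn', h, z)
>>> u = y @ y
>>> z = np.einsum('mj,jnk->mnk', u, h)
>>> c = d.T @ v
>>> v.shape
(17, 11)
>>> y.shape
(7, 7)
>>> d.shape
(17, 2)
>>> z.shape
(7, 11, 5)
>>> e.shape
(2, 11)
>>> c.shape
(2, 11)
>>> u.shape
(7, 7)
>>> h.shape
(7, 11, 5)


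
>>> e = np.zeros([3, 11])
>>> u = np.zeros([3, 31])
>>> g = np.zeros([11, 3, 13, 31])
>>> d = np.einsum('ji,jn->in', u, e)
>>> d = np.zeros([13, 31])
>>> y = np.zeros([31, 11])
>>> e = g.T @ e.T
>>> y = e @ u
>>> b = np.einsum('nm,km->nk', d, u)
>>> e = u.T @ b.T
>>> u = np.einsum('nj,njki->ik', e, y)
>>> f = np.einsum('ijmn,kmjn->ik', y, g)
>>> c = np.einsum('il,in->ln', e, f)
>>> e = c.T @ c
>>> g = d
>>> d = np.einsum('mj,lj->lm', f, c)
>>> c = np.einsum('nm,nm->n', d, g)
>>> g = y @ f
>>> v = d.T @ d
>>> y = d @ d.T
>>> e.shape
(11, 11)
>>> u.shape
(31, 3)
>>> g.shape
(31, 13, 3, 11)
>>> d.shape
(13, 31)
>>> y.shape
(13, 13)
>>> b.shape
(13, 3)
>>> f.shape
(31, 11)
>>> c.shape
(13,)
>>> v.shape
(31, 31)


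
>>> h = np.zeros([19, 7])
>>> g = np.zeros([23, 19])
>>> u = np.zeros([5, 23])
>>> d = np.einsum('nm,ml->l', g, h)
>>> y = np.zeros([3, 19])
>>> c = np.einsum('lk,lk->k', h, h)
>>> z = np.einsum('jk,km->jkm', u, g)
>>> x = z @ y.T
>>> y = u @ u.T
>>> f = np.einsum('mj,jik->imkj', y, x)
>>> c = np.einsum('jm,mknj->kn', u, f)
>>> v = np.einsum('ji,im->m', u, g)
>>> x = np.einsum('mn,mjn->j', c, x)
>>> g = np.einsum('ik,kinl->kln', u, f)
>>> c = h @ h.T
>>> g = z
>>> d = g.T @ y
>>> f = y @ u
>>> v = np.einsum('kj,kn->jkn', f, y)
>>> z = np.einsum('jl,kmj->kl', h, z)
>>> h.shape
(19, 7)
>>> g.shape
(5, 23, 19)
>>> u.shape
(5, 23)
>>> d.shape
(19, 23, 5)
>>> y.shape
(5, 5)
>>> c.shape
(19, 19)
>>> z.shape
(5, 7)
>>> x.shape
(23,)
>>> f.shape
(5, 23)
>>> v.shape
(23, 5, 5)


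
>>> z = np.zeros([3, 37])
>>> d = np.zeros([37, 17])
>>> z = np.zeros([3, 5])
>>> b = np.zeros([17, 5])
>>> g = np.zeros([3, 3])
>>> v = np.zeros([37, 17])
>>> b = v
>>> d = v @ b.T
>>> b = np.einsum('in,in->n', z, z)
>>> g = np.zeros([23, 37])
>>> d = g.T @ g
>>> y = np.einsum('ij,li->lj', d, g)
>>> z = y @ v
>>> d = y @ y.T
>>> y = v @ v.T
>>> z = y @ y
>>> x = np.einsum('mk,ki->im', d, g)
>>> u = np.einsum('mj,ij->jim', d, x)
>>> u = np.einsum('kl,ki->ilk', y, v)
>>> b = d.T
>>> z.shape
(37, 37)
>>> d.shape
(23, 23)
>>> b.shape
(23, 23)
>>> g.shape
(23, 37)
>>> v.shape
(37, 17)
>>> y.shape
(37, 37)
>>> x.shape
(37, 23)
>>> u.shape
(17, 37, 37)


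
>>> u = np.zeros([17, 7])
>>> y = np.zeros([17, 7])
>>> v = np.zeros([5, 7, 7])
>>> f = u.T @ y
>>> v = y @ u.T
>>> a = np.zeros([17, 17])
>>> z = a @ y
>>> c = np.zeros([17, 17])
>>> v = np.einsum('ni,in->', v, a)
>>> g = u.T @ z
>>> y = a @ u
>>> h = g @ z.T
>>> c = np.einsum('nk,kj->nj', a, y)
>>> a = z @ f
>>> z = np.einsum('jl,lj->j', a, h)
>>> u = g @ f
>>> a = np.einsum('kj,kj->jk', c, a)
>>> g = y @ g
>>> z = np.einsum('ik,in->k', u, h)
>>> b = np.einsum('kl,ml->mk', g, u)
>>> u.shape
(7, 7)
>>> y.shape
(17, 7)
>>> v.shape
()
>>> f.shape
(7, 7)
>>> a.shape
(7, 17)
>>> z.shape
(7,)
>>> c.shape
(17, 7)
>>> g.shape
(17, 7)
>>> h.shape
(7, 17)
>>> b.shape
(7, 17)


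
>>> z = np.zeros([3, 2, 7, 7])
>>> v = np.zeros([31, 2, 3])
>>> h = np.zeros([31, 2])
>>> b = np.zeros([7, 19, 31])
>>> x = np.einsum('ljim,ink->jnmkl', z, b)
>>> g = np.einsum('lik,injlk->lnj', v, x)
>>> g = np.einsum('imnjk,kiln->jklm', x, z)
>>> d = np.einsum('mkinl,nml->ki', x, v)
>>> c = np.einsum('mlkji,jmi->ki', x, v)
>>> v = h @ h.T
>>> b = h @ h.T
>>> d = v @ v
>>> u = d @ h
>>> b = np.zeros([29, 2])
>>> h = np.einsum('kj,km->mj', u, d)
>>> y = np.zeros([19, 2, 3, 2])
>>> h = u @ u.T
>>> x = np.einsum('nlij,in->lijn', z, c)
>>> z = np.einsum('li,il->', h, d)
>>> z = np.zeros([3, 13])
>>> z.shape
(3, 13)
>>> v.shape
(31, 31)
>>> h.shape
(31, 31)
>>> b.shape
(29, 2)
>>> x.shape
(2, 7, 7, 3)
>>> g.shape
(31, 3, 7, 19)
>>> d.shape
(31, 31)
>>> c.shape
(7, 3)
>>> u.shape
(31, 2)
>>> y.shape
(19, 2, 3, 2)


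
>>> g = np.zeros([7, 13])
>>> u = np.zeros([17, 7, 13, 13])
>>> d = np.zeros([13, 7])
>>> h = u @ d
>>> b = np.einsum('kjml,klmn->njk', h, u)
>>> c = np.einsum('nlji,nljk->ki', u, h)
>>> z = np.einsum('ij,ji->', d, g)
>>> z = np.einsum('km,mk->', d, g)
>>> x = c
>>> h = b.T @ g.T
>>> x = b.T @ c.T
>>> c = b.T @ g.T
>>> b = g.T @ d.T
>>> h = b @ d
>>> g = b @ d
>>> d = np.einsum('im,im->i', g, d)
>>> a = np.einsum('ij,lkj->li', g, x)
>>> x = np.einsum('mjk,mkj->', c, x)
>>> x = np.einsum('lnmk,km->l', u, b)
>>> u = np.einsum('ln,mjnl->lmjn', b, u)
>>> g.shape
(13, 7)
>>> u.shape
(13, 17, 7, 13)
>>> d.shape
(13,)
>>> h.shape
(13, 7)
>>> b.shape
(13, 13)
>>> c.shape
(17, 7, 7)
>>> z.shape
()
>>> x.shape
(17,)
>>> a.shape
(17, 13)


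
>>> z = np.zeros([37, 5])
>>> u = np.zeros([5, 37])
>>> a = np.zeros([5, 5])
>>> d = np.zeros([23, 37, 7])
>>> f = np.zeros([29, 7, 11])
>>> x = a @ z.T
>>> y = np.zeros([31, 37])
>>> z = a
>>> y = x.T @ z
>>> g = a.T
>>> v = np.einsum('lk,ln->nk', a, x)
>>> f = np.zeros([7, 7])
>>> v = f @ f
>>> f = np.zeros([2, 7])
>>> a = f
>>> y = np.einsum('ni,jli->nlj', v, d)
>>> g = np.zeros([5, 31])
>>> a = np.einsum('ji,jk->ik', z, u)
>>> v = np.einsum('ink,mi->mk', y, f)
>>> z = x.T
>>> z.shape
(37, 5)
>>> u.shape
(5, 37)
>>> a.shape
(5, 37)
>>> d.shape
(23, 37, 7)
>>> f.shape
(2, 7)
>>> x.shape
(5, 37)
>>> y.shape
(7, 37, 23)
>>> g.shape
(5, 31)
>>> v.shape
(2, 23)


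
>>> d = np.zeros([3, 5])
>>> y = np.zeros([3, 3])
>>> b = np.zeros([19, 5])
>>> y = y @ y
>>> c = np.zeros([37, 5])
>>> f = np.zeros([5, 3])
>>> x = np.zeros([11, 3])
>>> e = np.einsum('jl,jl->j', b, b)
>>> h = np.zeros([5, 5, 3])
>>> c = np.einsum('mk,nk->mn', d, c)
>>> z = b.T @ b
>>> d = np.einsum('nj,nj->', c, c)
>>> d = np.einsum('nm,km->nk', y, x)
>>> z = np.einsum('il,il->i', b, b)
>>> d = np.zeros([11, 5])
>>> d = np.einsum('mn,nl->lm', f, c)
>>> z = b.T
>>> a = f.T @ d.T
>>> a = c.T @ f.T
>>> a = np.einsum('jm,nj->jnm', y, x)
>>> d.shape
(37, 5)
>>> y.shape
(3, 3)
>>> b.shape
(19, 5)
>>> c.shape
(3, 37)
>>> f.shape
(5, 3)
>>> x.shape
(11, 3)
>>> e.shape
(19,)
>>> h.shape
(5, 5, 3)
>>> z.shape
(5, 19)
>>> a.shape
(3, 11, 3)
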